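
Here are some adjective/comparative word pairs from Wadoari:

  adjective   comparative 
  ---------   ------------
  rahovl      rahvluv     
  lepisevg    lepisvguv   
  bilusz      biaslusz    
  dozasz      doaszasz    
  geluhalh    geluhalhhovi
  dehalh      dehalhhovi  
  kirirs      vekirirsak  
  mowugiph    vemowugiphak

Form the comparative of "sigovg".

sigvguv

geluhalh and mowugiph both end in -h yet inflect differently (geluhalhhovi, vemowugiphak), so the final letter is not what conditions the rule; the second-to-last letter is.
"sigovg" has second-to-last letter 'v'. The stems whose second-to-last letter is 'v' (rahovl → rahvluv, lepisevg → lepisvguv) delete the last vowel and add -uv.
So sigovg → sigvguv.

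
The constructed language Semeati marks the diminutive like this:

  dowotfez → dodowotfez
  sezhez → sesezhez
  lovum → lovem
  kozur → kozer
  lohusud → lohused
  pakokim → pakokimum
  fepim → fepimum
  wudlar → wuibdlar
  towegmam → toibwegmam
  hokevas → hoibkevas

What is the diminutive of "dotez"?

dodotez

lovum and pakokim both end in -m yet inflect differently (lovem, pakokimum), so the final letter is not what conditions the rule; the last vowel is.
"dotez" has last vowel 'e'. The stems whose last vowel is 'e' (dowotfez → dodowotfez, sezhez → sesezhez) repeat the first consonant+vowel as a prefix.
The other patterns: stems whose last vowel is 'u' change the last vowel to 'e'; stems whose last vowel is 'i' add -um; stems whose last vowel is 'a' insert -ib- after the first vowel.
So dotez → dodotez.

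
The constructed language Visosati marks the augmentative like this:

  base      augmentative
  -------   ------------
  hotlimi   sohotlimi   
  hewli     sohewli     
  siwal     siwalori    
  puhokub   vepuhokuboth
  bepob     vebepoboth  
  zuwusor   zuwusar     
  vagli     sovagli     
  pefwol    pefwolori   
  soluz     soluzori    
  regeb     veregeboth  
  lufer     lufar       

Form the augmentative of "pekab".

vepekaboth

zuwusor and bepob both have last vowel 'o' yet inflect differently (zuwusar, vebepoboth), so the last vowel is not what conditions the rule; the final letter is.
"pekab" ends in -b. The stems ending in -b (puhokub → vepuhokuboth, bepob → vebepoboth, regeb → veregeboth) add ve- … -oth around the stem.
So pekab → vepekaboth.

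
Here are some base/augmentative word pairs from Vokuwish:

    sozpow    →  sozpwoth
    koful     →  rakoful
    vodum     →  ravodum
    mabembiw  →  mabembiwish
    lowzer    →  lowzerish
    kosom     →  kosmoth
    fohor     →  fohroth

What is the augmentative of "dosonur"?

radosonur

vodum and kosom both end in -m yet inflect differently (ravodum, kosmoth), so the final letter is not what conditions the rule; the last vowel is.
"dosonur" has last vowel 'u'. The stems whose last vowel is 'u' (vodum → ravodum, koful → rakoful) add the prefix ra-.
The other patterns: stems whose last vowel is 'o' delete the last vowel and add -oth; stems whose last vowel is 'e' or 'i' add -ish.
So dosonur → radosonur.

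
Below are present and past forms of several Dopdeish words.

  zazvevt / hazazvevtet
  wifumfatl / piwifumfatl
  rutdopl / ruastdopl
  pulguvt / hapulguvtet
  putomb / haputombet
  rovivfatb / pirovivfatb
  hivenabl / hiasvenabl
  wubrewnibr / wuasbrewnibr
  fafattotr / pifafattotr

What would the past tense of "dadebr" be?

daasdebr

putomb and rovivfatb both end in -b yet inflect differently (haputombet, pirovivfatb), so the final letter is not what conditions the rule; the second-to-last letter is.
"dadebr" has second-to-last letter 'b'. The stems whose second-to-last letter is 'b' (hivenabl → hiasvenabl, wubrewnibr → wuasbrewnibr) insert -as- after the first vowel.
The other patterns: stems whose second-to-last letter is 'm' or 'v' add ha- … -et around the stem; stems whose second-to-last letter is 't' add the prefix pi-.
So dadebr → daasdebr.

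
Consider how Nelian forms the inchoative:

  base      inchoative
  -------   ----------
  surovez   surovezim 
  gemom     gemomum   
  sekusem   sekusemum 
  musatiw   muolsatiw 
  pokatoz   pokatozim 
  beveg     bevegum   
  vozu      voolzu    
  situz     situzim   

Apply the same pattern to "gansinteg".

gansintegum

vozu and situz both have last vowel 'u' yet inflect differently (voolzu, situzim), so the last vowel is not what conditions the rule; the final letter is.
"gansinteg" ends in -g. The one such stem in the data (beveg → bevegum) adds -um, so the same rule applies.
So gansinteg → gansintegum.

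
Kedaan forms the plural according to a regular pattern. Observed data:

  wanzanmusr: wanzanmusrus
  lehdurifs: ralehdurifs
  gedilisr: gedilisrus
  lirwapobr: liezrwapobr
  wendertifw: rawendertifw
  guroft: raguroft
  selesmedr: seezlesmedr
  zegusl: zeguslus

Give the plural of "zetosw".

"zetosw" has second-to-last letter 's'. The stems whose second-to-last letter is 's' (zegusl → zeguslus, gedilisr → gedilisrus, wanzanmusr → wanzanmusrus) add -us.
So zetosw → zetoswus.

zetoswus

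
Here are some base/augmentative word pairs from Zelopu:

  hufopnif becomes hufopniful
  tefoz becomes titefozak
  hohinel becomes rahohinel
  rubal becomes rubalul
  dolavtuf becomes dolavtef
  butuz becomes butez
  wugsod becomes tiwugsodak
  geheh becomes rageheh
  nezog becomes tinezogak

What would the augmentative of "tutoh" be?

"tutoh" has last vowel 'o'. The stems whose last vowel is 'o' (tefoz → titefozak, nezog → tinezogak, wugsod → tiwugsodak) add ti- … -ak around the stem.
The other patterns: stems whose last vowel is 'u' change the last vowel to 'e'; stems whose last vowel is 'a' or 'i' add -ul; stems whose last vowel is 'e' add the prefix ra-.
So tutoh → titutohak.

titutohak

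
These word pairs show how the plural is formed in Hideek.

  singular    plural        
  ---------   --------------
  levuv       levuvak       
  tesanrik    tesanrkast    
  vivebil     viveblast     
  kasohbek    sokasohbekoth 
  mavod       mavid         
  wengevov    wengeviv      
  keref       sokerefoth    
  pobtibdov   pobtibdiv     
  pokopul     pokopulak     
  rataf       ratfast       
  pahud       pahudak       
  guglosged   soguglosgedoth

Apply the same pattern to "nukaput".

rataf and keref both end in -f yet inflect differently (ratfast, sokerefoth), so the final letter is not what conditions the rule; the last vowel is.
"nukaput" has last vowel 'u'. The stems whose last vowel is 'u' (pokopul → pokopulak, pahud → pahudak, levuv → levuvak) add -ak.
The other patterns: stems whose last vowel is 'a' or 'i' delete the last vowel and add -ast; stems whose last vowel is 'e' add so- … -oth around the stem; stems whose last vowel is 'o' change the last vowel to 'i'.
So nukaput → nukaputak.

nukaputak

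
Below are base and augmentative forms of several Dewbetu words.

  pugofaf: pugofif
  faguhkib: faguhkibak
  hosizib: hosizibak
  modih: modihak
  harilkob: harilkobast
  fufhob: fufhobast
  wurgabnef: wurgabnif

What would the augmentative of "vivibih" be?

vivibihak

hosizib and fufhob both end in -b yet inflect differently (hosizibak, fufhobast), so the final letter is not what conditions the rule; the last vowel is.
"vivibih" has last vowel 'i'. The stems whose last vowel is 'i' (hosizib → hosizibak, modih → modihak, faguhkib → faguhkibak) add -ak.
The other patterns: stems whose last vowel is 'o' add -ast; stems whose last vowel is 'a' or 'e' change the last vowel to 'i'.
So vivibih → vivibihak.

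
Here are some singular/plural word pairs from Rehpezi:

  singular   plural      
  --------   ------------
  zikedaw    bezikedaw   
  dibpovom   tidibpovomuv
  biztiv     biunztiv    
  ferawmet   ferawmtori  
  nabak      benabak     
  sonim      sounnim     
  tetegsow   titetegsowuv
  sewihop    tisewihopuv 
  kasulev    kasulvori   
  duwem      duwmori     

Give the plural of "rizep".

rizpori

"rizep" has last vowel 'e'. The stems whose last vowel is 'e' (kasulev → kasulvori, ferawmet → ferawmtori, duwem → duwmori) delete the last vowel and add -ori.
So rizep → rizpori.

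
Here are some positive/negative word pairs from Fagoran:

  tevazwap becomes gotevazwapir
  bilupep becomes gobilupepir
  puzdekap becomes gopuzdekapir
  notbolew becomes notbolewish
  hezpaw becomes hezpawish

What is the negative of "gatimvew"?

"gatimvew" ends in -w. The stems ending in -w (notbolew → notbolewish, hezpaw → hezpawish) add -ish.
The other pattern: stems ending in -p add go- … -ir around the stem.
So gatimvew → gatimvewish.

gatimvewish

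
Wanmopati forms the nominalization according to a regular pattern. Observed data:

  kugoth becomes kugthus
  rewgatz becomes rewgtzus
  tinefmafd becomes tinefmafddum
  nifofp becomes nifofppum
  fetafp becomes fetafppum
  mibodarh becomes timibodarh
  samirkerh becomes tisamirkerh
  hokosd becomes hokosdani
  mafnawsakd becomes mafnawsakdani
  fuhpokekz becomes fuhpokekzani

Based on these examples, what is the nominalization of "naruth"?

"naruth" has second-to-last letter 't'. The stems whose second-to-last letter is 't' (kugoth → kugthus, rewgatz → rewgtzus) delete the last vowel and add -us.
The other patterns: stems whose second-to-last letter is 'f' double the final consonant and add -um; stems whose second-to-last letter is 'r' add the prefix ti-; stems whose second-to-last letter is 'k' or 's' add -ani.
So naruth → narthus.

narthus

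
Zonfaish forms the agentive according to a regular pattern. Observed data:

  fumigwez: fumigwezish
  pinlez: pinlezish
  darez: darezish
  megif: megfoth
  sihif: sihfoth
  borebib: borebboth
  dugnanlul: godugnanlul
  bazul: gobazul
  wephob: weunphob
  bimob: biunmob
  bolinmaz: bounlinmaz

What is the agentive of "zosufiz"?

zosufzoth

borebib and wephob both end in -b yet inflect differently (borebboth, weunphob), so the final letter is not what conditions the rule; the last vowel is.
"zosufiz" has last vowel 'i'. The stems whose last vowel is 'i' (megif → megfoth, sihif → sihfoth, borebib → borebboth) delete the last vowel and add -oth.
So zosufiz → zosufzoth.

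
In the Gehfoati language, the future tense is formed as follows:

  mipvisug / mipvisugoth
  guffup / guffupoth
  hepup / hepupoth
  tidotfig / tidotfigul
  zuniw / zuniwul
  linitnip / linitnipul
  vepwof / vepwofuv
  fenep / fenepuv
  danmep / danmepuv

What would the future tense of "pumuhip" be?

mipvisug and tidotfig both end in -g yet inflect differently (mipvisugoth, tidotfigul), so the final letter is not what conditions the rule; the last vowel is.
"pumuhip" has last vowel 'i'. The stems whose last vowel is 'i' (tidotfig → tidotfigul, zuniw → zuniwul, linitnip → linitnipul) add -ul.
So pumuhip → pumuhipul.

pumuhipul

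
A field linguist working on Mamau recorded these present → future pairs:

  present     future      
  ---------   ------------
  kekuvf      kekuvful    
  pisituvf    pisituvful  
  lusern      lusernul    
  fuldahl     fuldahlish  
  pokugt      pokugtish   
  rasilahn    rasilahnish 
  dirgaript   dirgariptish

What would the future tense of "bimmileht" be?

bimmilehtish

lusern and rasilahn both end in -n yet inflect differently (lusernul, rasilahnish), so the final letter is not what conditions the rule; the second-to-last letter is.
"bimmileht" has second-to-last letter 'h'. The stems whose second-to-last letter is 'h' (fuldahl → fuldahlish, rasilahn → rasilahnish) add -ish.
So bimmileht → bimmilehtish.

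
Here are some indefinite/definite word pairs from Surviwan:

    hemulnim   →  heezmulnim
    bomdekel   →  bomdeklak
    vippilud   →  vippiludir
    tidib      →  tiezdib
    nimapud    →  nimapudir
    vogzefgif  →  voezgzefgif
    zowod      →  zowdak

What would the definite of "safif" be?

"safif" has last vowel 'i'. The stems whose last vowel is 'i' (hemulnim → heezmulnim, tidib → tiezdib, vogzefgif → voezgzefgif) insert -ez- after the first vowel.
So safif → saezfif.

saezfif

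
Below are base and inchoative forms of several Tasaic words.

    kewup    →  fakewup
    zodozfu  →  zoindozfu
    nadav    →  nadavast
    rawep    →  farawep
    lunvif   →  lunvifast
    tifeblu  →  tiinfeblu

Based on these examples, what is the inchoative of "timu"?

tiinmu

kewup and tifeblu both have last vowel 'u' yet inflect differently (fakewup, tiinfeblu), so the last vowel is not what conditions the rule; the final letter is.
"timu" ends in -u. The stems ending in -u (tifeblu → tiinfeblu, zodozfu → zoindozfu) insert -in- after the first vowel.
So timu → tiinmu.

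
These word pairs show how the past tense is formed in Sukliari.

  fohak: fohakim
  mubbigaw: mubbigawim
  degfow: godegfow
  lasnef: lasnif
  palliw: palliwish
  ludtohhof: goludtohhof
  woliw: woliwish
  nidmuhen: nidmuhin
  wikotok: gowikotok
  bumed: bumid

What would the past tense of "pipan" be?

pipanim

degfow and woliw both end in -w yet inflect differently (godegfow, woliwish), so the final letter is not what conditions the rule; the last vowel is.
"pipan" has last vowel 'a'. The stems whose last vowel is 'a' (mubbigaw → mubbigawim, fohak → fohakim) add -im.
The other patterns: stems whose last vowel is 'o' add the prefix go-; stems whose last vowel is 'i' add -ish; stems whose last vowel is 'e' change the last vowel to 'i'.
So pipan → pipanim.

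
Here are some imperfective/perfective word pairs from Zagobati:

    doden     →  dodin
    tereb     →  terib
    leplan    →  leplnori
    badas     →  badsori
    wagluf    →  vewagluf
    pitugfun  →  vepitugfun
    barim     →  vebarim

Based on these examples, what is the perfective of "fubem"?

fubim

doden and leplan both end in -n yet inflect differently (dodin, leplnori), so the final letter is not what conditions the rule; the last vowel is.
"fubem" has last vowel 'e'. The stems whose last vowel is 'e' (doden → dodin, tereb → terib) change the last vowel to 'i'.
So fubem → fubim.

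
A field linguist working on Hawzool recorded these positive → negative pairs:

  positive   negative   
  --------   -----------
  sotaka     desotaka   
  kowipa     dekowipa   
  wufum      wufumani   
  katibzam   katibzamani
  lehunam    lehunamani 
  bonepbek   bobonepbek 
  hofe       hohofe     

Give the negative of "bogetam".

bogetamani

sotaka and katibzam both have last vowel 'a' yet inflect differently (desotaka, katibzamani), so the last vowel is not what conditions the rule; the final letter is.
"bogetam" ends in -m. The stems ending in -m (wufum → wufumani, katibzam → katibzamani, lehunam → lehunamani) add -ani.
The other patterns: stems ending in -a add the prefix de-; stems ending in -e or -k repeat the first consonant+vowel as a prefix.
So bogetam → bogetamani.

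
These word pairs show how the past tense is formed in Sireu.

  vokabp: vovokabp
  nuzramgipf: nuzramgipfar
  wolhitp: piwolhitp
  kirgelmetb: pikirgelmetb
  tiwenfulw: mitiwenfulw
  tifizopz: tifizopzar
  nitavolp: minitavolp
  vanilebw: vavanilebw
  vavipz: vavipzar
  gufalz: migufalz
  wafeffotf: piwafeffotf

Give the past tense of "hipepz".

hipepzar

"hipepz" has second-to-last letter 'p'. The stems whose second-to-last letter is 'p' (tifizopz → tifizopzar, nuzramgipf → nuzramgipfar, vavipz → vavipzar) add -ar.
The other patterns: stems whose second-to-last letter is 'l' add the prefix mi-; stems whose second-to-last letter is 't' add the prefix pi-; stems whose second-to-last letter is 'b' repeat the first consonant+vowel as a prefix.
So hipepz → hipepzar.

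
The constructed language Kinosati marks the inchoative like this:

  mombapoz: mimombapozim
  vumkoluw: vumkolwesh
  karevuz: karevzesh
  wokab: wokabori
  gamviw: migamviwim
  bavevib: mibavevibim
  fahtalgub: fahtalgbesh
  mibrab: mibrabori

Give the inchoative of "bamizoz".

mibamizozim

"bamizoz" has last vowel 'o'. The one such stem in the data (mombapoz → mimombapozim) adds mi- … -im around the stem, so the same rule applies.
The other patterns: stems whose last vowel is 'u' delete the last vowel and add -esh; stems whose last vowel is 'a' add -ori.
So bamizoz → mibamizozim.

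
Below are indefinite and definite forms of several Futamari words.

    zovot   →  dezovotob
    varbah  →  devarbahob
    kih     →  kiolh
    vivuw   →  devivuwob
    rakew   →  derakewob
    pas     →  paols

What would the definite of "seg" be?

varbah and kih both end in -h yet inflect differently (devarbahob, kiolh), so the final letter is not what conditions the rule; the number of vowels is.
"seg" has 1 vowel. The stems with 1 vowel (kih → kiolh, pas → paols) insert -ol- after the first vowel.
So seg → seolg.

seolg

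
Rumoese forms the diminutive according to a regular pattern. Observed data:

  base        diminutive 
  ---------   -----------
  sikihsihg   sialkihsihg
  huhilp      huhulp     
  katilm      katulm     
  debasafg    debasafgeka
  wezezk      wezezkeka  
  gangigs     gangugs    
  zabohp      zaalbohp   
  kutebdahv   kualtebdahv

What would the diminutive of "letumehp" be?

lealtumehp

huhilp and zabohp both end in -p yet inflect differently (huhulp, zaalbohp), so the final letter is not what conditions the rule; the second-to-last letter is.
"letumehp" has second-to-last letter 'h'. The stems whose second-to-last letter is 'h' (zabohp → zaalbohp, kutebdahv → kualtebdahv, sikihsihg → sialkihsihg) insert -al- after the first vowel.
The other patterns: stems whose second-to-last letter is 'g' or 'l' change the last vowel to 'u'; stems whose second-to-last letter is 'f' or 'z' add -eka.
So letumehp → lealtumehp.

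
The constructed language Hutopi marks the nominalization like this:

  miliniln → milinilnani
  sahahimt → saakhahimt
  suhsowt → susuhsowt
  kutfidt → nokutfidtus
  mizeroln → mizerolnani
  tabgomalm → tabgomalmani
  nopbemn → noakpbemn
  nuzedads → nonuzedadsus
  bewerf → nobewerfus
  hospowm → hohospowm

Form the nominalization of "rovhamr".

roakvhamr

nopbemn and mizeroln both end in -n yet inflect differently (noakpbemn, mizerolnani), so the final letter is not what conditions the rule; the second-to-last letter is.
"rovhamr" has second-to-last letter 'm'. The stems whose second-to-last letter is 'm' (sahahimt → saakhahimt, nopbemn → noakpbemn) insert -ak- after the first vowel.
The other patterns: stems whose second-to-last letter is 'l' add -ani; stems whose second-to-last letter is 'w' repeat the first consonant+vowel as a prefix; stems whose second-to-last letter is 'd' or 'r' add no- … -us around the stem.
So rovhamr → roakvhamr.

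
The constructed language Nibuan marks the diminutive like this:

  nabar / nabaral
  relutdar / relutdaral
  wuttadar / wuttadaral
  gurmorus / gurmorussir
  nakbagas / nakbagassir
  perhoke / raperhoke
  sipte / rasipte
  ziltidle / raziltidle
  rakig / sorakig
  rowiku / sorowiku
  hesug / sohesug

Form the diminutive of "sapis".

sapissir

"sapis" ends in -s. The stems ending in -s (gurmorus → gurmorussir, nakbagas → nakbagassir) double the final consonant and add -ir.
The other patterns: stems ending in -r add -al; stems ending in -e add the prefix ra-; stems ending in -g or -u add the prefix so-.
So sapis → sapissir.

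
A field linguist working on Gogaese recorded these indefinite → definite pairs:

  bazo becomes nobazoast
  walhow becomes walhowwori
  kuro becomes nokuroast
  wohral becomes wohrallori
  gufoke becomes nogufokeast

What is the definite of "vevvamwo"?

"vevvamwo" ends in a vowel. The stems ending in a vowel (bazo → nobazoast, kuro → nokuroast, gufoke → nogufokeast) add no- … -ast around the stem.
The other pattern: stems ending in a consonant double the final consonant and add -ori.
So vevvamwo → novevvamwoast.

novevvamwoast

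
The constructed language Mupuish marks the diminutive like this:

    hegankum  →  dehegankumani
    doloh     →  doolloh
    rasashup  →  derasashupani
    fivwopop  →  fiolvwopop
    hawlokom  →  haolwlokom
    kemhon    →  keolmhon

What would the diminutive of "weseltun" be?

deweseltunani

hawlokom and hegankum both end in -m yet inflect differently (haolwlokom, dehegankumani), so the final letter is not what conditions the rule; the last vowel is.
"weseltun" has last vowel 'u'. The stems whose last vowel is 'u' (hegankum → dehegankumani, rasashup → derasashupani) add de- … -ani around the stem.
So weseltun → deweseltunani.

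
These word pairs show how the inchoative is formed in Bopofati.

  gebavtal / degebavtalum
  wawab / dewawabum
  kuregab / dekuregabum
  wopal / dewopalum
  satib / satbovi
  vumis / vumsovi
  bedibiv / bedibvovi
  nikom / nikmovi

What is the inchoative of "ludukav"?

deludukavum

"ludukav" has last vowel 'a'. The stems whose last vowel is 'a' (gebavtal → degebavtalum, wawab → dewawabum, kuregab → dekuregabum) add de- … -um around the stem.
So ludukav → deludukavum.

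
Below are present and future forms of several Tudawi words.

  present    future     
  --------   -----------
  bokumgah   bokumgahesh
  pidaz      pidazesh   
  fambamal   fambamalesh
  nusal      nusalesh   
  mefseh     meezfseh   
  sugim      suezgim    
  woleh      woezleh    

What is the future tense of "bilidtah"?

"bilidtah" has last vowel 'a'. The stems whose last vowel is 'a' (bokumgah → bokumgahesh, pidaz → pidazesh, fambamal → fambamalesh) add -esh.
So bilidtah → bilidtahesh.

bilidtahesh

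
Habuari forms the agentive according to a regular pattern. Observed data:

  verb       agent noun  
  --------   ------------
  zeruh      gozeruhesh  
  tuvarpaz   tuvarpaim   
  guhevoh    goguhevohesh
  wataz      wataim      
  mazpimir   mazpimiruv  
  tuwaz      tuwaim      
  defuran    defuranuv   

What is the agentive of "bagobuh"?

gobagobuhesh

"bagobuh" ends in -h. The stems ending in -h (guhevoh → goguhevohesh, zeruh → gozeruhesh) add go- … -esh around the stem.
So bagobuh → gobagobuhesh.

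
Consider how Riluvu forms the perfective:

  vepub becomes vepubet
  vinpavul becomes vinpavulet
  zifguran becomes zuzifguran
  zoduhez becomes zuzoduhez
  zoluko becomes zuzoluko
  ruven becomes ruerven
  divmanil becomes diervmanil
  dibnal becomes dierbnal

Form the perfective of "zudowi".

zifguran and ruven both end in -n yet inflect differently (zuzifguran, ruerven), so the final letter is not what conditions the rule; the first letter is.
"zudowi" begins with z-. The stems beginning with z- (zifguran → zuzifguran, zoduhez → zuzoduhez, zoluko → zuzoluko) add the prefix zu-.
The other patterns: stems beginning with v- add -et; stems beginning with d- or r- insert -er- after the first vowel.
So zudowi → zuzudowi.

zuzudowi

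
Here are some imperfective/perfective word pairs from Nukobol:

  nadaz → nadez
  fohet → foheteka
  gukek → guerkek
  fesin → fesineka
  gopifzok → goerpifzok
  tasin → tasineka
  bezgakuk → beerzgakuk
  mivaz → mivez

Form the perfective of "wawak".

waerwak

gukek and fohet both have last vowel 'e' yet inflect differently (guerkek, foheteka), so the last vowel is not what conditions the rule; the final letter is.
"wawak" ends in -k. The stems ending in -k (gopifzok → goerpifzok, bezgakuk → beerzgakuk, gukek → guerkek) insert -er- after the first vowel.
So wawak → waerwak.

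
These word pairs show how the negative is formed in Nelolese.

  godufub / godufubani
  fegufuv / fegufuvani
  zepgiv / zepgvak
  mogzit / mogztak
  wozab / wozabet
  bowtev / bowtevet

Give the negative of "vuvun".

vuvunani

"vuvun" has last vowel 'u'. The stems whose last vowel is 'u' (godufub → godufubani, fegufuv → fegufuvani) add -ani.
So vuvun → vuvunani.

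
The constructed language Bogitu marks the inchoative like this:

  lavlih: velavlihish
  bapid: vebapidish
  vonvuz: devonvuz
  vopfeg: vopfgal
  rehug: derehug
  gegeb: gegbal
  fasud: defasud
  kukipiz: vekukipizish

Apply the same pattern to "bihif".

vebihifish

vonvuz and kukipiz both end in -z yet inflect differently (devonvuz, vekukipizish), so the final letter is not what conditions the rule; the last vowel is.
"bihif" has last vowel 'i'. The stems whose last vowel is 'i' (kukipiz → vekukipizish, lavlih → velavlihish, bapid → vebapidish) add ve- … -ish around the stem.
So bihif → vebihifish.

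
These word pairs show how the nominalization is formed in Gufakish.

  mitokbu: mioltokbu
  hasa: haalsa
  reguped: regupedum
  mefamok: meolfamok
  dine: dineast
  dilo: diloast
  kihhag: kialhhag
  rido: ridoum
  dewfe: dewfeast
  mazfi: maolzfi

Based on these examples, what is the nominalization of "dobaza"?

dilo and rido both end in -o yet inflect differently (diloast, ridoum), so the final letter is not what conditions the rule; the first letter is.
"dobaza" begins with d-. The stems beginning with d- (dewfe → dewfeast, dilo → diloast, dine → dineast) add -ast.
The other patterns: stems beginning with m- insert -ol- after the first vowel; stems beginning with r- add -um; stems beginning with h- or k- insert -al- after the first vowel.
So dobaza → dobazaast.

dobazaast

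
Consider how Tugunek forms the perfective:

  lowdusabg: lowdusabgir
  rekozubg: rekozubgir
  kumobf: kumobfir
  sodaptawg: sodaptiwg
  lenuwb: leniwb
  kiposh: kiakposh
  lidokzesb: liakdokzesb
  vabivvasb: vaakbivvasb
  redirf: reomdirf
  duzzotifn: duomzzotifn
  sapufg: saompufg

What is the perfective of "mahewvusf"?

lowdusabg and sodaptawg both end in -g yet inflect differently (lowdusabgir, sodaptiwg), so the final letter is not what conditions the rule; the second-to-last letter is.
"mahewvusf" has second-to-last letter 's'. The stems whose second-to-last letter is 's' (kiposh → kiakposh, lidokzesb → liakdokzesb, vabivvasb → vaakbivvasb) insert -ak- after the first vowel.
So mahewvusf → maakhewvusf.

maakhewvusf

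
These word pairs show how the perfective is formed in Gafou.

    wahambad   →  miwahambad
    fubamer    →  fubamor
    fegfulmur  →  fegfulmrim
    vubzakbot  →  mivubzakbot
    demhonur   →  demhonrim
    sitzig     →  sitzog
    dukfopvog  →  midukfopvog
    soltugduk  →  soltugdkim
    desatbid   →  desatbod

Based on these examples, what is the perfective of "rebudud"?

rebuddim

demhonur and fubamer both end in -r yet inflect differently (demhonrim, fubamor), so the final letter is not what conditions the rule; the last vowel is.
"rebudud" has last vowel 'u'. The stems whose last vowel is 'u' (demhonur → demhonrim, soltugduk → soltugdkim, fegfulmur → fegfulmrim) delete the last vowel and add -im.
So rebudud → rebuddim.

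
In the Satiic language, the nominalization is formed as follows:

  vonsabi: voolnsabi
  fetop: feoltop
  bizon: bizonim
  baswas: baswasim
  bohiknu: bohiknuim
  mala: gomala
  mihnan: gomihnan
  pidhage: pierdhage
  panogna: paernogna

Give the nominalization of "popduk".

bizon and mihnan both end in -n yet inflect differently (bizonim, gomihnan), so the final letter is not what conditions the rule; the first letter is.
"popduk" begins with p-. The stems beginning with p- (pidhage → pierdhage, panogna → paernogna) insert -er- after the first vowel.
The other patterns: stems beginning with f- or v- insert -ol- after the first vowel; stems beginning with b- add -im; stems beginning with m- add the prefix go-.
So popduk → poerpduk.

poerpduk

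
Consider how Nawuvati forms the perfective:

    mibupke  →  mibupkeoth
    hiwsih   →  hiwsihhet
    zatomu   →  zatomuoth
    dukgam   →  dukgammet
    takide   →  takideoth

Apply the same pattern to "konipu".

konipuoth

"konipu" ends in a vowel. The stems ending in a vowel (zatomu → zatomuoth, takide → takideoth, mibupke → mibupkeoth) add -oth.
The other pattern: stems ending in a consonant double the final consonant and add -et.
So konipu → konipuoth.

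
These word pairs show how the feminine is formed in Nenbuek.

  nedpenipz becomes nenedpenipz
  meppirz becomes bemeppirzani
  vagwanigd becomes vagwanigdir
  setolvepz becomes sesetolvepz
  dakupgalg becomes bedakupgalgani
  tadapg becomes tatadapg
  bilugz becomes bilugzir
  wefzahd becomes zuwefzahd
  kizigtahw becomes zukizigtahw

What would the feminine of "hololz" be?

"hololz" has second-to-last letter 'l'. The one such stem in the data (dakupgalg → bedakupgalgani) adds be- … -ani around the stem, so the same rule applies.
So hololz → behololzani.

behololzani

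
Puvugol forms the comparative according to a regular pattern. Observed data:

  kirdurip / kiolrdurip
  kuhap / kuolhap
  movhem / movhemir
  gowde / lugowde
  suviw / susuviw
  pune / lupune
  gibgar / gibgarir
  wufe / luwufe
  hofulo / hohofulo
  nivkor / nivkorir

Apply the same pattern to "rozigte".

lurozigte

movhem and gowde both have last vowel 'e' yet inflect differently (movhemir, lugowde), so the last vowel is not what conditions the rule; the final letter is.
"rozigte" ends in -e. The stems ending in -e (gowde → lugowde, pune → lupune, wufe → luwufe) add the prefix lu-.
The other patterns: stems ending in -m or -r add -ir; stems ending in -p insert -ol- after the first vowel; stems ending in -o or -w repeat the first consonant+vowel as a prefix.
So rozigte → lurozigte.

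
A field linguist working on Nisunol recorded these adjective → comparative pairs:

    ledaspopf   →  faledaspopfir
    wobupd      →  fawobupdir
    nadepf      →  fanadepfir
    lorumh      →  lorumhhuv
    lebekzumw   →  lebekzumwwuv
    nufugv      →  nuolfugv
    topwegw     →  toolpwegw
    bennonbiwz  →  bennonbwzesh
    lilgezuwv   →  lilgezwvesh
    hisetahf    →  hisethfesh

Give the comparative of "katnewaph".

fakatnewaphir

"katnewaph" has second-to-last letter 'p'. The stems whose second-to-last letter is 'p' (ledaspopf → faledaspopfir, wobupd → fawobupdir, nadepf → fanadepfir) add fa- … -ir around the stem.
So katnewaph → fakatnewaphir.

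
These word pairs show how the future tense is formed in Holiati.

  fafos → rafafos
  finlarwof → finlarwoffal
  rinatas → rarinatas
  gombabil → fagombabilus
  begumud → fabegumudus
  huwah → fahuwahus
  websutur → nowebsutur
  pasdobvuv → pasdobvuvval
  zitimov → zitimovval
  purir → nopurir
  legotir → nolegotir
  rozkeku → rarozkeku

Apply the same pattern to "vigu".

"vigu" ends in -u. The one such stem in the data (rozkeku → rarozkeku) adds the prefix ra-, so the same rule applies.
The other patterns: stems ending in -f or -v double the final consonant and add -al; stems ending in -r add the prefix no-; stems ending in -d, -h or -l add fa- … -us around the stem.
So vigu → ravigu.

ravigu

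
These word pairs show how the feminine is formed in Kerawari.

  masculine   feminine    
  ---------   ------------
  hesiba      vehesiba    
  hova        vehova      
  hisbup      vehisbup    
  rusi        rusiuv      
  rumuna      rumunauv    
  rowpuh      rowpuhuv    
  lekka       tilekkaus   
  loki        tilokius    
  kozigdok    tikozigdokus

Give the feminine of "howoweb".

"howoweb" begins with h-. The stems beginning with h- (hesiba → vehesiba, hova → vehova, hisbup → vehisbup) add the prefix ve-.
So howoweb → vehowoweb.

vehowoweb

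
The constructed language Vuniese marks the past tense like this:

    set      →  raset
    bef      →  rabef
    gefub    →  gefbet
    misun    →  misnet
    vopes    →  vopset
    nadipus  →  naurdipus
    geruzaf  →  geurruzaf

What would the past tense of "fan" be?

"fan" has 1 vowel. The stems with 1 vowel (set → raset, bef → rabef) add the prefix ra-.
The other patterns: stems with 2 vowels delete the last vowel and add -et; stems with 3 vowels insert -ur- after the first vowel.
So fan → rafan.

rafan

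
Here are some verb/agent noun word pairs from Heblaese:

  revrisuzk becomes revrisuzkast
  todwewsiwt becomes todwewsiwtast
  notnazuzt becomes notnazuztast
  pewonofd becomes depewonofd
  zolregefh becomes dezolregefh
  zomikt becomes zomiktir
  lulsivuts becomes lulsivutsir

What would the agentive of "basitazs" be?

todwewsiwt and zomikt both end in -t yet inflect differently (todwewsiwtast, zomiktir), so the final letter is not what conditions the rule; the second-to-last letter is.
"basitazs" has second-to-last letter 'z'. The stems whose second-to-last letter is 'z' (revrisuzk → revrisuzkast, notnazuzt → notnazuztast) add -ast.
The other patterns: stems whose second-to-last letter is 'f' add the prefix de-; stems whose second-to-last letter is 'k' or 't' add -ir.
So basitazs → basitazsast.

basitazsast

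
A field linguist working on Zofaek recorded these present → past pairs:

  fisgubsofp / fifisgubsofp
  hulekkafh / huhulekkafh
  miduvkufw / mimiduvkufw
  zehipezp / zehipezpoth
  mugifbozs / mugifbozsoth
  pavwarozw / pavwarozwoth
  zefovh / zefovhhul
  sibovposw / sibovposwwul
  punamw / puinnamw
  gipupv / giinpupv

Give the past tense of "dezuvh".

dezuvhhul

fisgubsofp and zehipezp both end in -p yet inflect differently (fifisgubsofp, zehipezpoth), so the final letter is not what conditions the rule; the second-to-last letter is.
"dezuvh" has second-to-last letter 'v'. The one such stem in the data (zefovh → zefovhhul) doubles the final consonant and adds -ul (as does sibovposw), so the same rule applies.
So dezuvh → dezuvhhul.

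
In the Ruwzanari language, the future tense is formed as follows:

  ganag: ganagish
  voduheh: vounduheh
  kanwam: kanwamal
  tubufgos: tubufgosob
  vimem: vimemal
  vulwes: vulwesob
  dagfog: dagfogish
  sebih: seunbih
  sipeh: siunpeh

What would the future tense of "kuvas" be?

tubufgos and dagfog both have last vowel 'o' yet inflect differently (tubufgosob, dagfogish), so the last vowel is not what conditions the rule; the final letter is.
"kuvas" ends in -s. The stems ending in -s (vulwes → vulwesob, tubufgos → tubufgosob) add -ob.
So kuvas → kuvasob.

kuvasob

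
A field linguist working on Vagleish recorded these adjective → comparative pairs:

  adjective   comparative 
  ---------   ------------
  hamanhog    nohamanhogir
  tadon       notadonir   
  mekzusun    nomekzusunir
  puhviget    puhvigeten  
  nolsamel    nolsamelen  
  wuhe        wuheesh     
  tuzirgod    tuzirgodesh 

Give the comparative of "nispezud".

nispezudesh

puhviget and wuhe both have last vowel 'e' yet inflect differently (puhvigeten, wuheesh), so the last vowel is not what conditions the rule; the final letter is.
"nispezud" ends in -d. The one such stem in the data (tuzirgod → tuzirgodesh) adds -esh, so the same rule applies.
So nispezud → nispezudesh.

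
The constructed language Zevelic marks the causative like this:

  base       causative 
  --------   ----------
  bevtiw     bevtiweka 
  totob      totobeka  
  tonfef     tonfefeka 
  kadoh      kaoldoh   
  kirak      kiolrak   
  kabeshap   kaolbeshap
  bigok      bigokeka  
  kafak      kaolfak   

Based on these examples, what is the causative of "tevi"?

"tevi" begins with t-. The stems beginning with t- (tonfef → tonfefeka, totob → totobeka) add -eka.
The other pattern: stems beginning with k- insert -ol- after the first vowel.
So tevi → tevieka.

tevieka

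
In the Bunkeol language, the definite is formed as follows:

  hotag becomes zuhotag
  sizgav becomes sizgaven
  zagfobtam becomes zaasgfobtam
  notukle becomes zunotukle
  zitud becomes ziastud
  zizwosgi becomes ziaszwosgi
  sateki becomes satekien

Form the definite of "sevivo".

"sevivo" begins with s-. The stems beginning with s- (sizgav → sizgaven, sateki → satekien) add -en.
So sevivo → sevivoen.

sevivoen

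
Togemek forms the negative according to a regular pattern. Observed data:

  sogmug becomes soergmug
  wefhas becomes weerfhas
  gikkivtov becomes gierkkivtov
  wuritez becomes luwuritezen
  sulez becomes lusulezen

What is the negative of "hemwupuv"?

wuritez and wefhas both begin with w- yet inflect differently (luwuritezen, weerfhas), so the first letter is not what conditions the rule; the final letter is.
"hemwupuv" ends in -v. The one such stem in the data (gikkivtov → gierkkivtov) inserts -er- after the first vowel (as do wefhas, sogmug), so the same rule applies.
The other pattern: stems ending in -z add lu- … -en around the stem.
So hemwupuv → heermwupuv.

heermwupuv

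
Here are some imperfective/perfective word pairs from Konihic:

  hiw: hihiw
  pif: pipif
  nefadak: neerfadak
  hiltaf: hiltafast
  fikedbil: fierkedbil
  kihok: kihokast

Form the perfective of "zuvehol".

"zuvehol" has 3 vowels. The stems with 3 vowels (nefadak → neerfadak, fikedbil → fierkedbil) insert -er- after the first vowel.
The other patterns: stems with 1 vowel repeat the first consonant+vowel as a prefix; stems with 2 vowels add -ast.
So zuvehol → zuervehol.

zuervehol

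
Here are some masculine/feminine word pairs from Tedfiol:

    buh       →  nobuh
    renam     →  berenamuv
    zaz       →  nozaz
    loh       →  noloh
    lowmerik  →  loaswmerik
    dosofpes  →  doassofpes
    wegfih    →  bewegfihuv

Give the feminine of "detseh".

loh and wegfih both end in -h yet inflect differently (noloh, bewegfihuv), so the final letter is not what conditions the rule; the number of vowels is.
"detseh" has 2 vowels. The stems with 2 vowels (wegfih → bewegfihuv, renam → berenamuv) add be- … -uv around the stem.
The other patterns: stems with 1 vowel add the prefix no-; stems with 3 vowels insert -as- after the first vowel.
So detseh → bedetsehuv.

bedetsehuv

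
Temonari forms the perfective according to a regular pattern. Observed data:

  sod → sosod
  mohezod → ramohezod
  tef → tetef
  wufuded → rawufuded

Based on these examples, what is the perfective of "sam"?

wufuded and sod both end in -d yet inflect differently (rawufuded, sosod), so the final letter is not what conditions the rule; the number of vowels is.
"sam" has 1 vowel. The stems with 1 vowel (sod → sosod, tef → tetef) repeat the first consonant+vowel as a prefix.
So sam → sasam.

sasam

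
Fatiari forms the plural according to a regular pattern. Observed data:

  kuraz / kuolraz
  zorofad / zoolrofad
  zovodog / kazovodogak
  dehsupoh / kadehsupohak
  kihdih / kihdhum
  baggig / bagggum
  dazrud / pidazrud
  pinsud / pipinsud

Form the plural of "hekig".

dehsupoh and kihdih both end in -h yet inflect differently (kadehsupohak, kihdhum), so the final letter is not what conditions the rule; the last vowel is.
"hekig" has last vowel 'i'. The stems whose last vowel is 'i' (kihdih → kihdhum, baggig → bagggum) delete the last vowel and add -um.
The other patterns: stems whose last vowel is 'a' insert -ol- after the first vowel; stems whose last vowel is 'o' add ka- … -ak around the stem; stems whose last vowel is 'u' add the prefix pi-.
So hekig → hekgum.

hekgum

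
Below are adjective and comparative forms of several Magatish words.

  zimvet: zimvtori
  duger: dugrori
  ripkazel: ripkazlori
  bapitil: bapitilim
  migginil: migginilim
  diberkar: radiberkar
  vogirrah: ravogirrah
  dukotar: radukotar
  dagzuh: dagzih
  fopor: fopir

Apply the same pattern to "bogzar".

rabogzar

"bogzar" has last vowel 'a'. The stems whose last vowel is 'a' (diberkar → radiberkar, vogirrah → ravogirrah, dukotar → radukotar) add the prefix ra-.
So bogzar → rabogzar.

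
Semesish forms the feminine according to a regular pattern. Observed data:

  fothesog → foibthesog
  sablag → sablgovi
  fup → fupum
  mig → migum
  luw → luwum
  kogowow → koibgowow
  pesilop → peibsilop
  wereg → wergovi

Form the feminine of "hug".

hugum

mig and sablag both end in -g yet inflect differently (migum, sablgovi), so the final letter is not what conditions the rule; the number of vowels is.
"hug" has 1 vowel. The stems with 1 vowel (fup → fupum, mig → migum, luw → luwum) add -um.
The other patterns: stems with 2 vowels delete the last vowel and add -ovi; stems with 3 vowels insert -ib- after the first vowel.
So hug → hugum.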